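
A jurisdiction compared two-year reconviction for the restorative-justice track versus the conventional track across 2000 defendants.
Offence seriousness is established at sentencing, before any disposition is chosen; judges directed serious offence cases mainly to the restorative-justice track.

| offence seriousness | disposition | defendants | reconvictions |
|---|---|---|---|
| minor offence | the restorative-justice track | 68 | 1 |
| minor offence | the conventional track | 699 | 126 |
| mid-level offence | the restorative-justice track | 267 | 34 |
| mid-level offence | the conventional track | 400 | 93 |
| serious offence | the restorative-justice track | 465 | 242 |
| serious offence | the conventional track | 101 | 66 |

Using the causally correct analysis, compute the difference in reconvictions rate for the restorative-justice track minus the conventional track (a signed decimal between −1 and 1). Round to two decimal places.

The stratified and pooled comparisons disagree (the restorative-justice track wins within each offence seriousness; the conventional track wins overall), so the answer turns on the causal role of offence seriousness.
The imbalance in offence seriousness arose from how defendants were allocated, not from anything the disposition did; and offence seriousness independently affects the outcome. The pooled gap is confounded — condition on offence seriousness.
Adjusting over the population distribution of offence seriousness: 0.384·(0.015−0.180) + 0.334·(0.127−0.233) + 0.283·(0.520−0.653) = -0.136.

-0.14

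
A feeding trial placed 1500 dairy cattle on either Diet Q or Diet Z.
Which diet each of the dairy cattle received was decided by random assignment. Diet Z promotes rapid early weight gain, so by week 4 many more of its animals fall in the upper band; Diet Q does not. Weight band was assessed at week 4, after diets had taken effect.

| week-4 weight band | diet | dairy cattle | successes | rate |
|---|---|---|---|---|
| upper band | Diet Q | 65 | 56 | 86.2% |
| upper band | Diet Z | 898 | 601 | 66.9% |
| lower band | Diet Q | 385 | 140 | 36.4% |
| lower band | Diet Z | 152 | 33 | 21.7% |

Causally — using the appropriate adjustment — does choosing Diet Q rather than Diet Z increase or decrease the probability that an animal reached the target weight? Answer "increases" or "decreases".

decreases

Within every week-4 weight band level Diet Q has the higher rate, yet pooled Diet Z does — Simpson's reversal.
Week-4 weight band is downstream of the diet. One should not condition on a consequence of treatment, so the overall rates are the right comparison.
Pooled: Diet Q 43.6% vs Diet Z 60.4%; Diet Z is higher overall.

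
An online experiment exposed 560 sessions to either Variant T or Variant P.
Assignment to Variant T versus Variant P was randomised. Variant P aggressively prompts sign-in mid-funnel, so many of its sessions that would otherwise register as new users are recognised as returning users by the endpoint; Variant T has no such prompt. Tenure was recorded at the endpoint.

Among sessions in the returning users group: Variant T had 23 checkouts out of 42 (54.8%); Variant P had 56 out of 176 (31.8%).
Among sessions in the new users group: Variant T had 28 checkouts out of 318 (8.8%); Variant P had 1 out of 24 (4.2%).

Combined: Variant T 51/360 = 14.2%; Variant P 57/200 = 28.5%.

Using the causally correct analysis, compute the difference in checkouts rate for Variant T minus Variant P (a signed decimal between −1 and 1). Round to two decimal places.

Within every user tenure level Variant T has the higher rate, yet pooled Variant P does — Simpson's reversal.
User tenure here is a post-treatment variable shaped by the variant; conditioning on it would introduce bias rather than remove it. The overall comparison is the causal one.
The causal difference is the pooled difference: 0.142 − 0.285 = -0.143.

-0.14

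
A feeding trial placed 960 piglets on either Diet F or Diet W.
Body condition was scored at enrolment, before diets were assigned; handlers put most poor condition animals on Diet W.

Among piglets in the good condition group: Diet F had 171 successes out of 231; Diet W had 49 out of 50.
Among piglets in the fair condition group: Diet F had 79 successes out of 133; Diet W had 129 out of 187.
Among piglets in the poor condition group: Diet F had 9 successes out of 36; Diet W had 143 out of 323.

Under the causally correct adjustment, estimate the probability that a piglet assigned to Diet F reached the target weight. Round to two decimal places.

Starting body condition is set before the diet has any effect — it is not caused by the diet — and it independently drives the outcome. That makes it a confounder, so the causal comparison is within starting body condition levels.
Standardising Diet F to the population starting body condition mix: 0.293·171/231 + 0.333·79/133 + 0.374·9/36 = 0.508.

0.51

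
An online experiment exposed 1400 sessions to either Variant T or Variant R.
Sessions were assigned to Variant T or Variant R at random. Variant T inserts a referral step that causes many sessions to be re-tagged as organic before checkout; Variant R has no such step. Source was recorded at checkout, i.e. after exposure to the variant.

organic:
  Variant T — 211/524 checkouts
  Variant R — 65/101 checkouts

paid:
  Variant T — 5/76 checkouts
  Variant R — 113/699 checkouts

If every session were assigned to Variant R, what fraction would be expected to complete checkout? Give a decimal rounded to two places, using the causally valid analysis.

The traffic source-specific comparison favours Variant R throughout, but the pooled figures favour Variant T. The question is whether to condition on traffic source.
Stratifying would compare variants among sessions the variants themselves sorted into traffic source groups — a form of selection on an intermediate. The unconditioned pooled rates give the total causal effect.
So P(outcome | do(Variant R)) is just the pooled rate for Variant R: 178/800 = 0.223.

0.22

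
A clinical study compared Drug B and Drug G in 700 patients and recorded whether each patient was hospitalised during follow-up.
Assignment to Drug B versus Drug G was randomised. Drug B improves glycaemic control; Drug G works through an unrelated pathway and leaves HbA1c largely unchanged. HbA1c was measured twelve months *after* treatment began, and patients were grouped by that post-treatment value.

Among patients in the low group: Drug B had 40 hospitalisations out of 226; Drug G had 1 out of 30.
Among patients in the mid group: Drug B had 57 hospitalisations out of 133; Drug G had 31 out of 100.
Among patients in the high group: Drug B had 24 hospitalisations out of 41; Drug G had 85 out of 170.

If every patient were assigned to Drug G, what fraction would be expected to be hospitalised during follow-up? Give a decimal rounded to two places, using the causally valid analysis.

0.39

Because the drug influences HbA1c, HbA1c is a post-treatment mediator, not a confounder. Stratifying on it would bias the estimate; the causal effect is the crude pooled difference.
So P(outcome | do(Drug G)) is just the pooled rate for Drug G: 117/300 = 0.390.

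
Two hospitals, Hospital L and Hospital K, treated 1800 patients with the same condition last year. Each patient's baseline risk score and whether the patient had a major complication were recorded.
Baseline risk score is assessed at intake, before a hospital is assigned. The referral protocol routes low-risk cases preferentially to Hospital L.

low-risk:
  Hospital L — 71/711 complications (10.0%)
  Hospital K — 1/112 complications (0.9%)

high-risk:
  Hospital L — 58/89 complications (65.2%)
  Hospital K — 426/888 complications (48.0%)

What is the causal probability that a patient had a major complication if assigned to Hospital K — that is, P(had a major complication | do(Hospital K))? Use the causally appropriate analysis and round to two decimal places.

0.26

Nothing the hospital does changes baseline risk score; the imbalance is an allocation artefact. With baseline risk score also predicting the outcome, the pooled figure is confounded, and the within-stratum comparison is the causal one.
Standardising Hospital K to the population baseline risk score mix: 0.457·1/112 + 0.543·426/888 = 0.264.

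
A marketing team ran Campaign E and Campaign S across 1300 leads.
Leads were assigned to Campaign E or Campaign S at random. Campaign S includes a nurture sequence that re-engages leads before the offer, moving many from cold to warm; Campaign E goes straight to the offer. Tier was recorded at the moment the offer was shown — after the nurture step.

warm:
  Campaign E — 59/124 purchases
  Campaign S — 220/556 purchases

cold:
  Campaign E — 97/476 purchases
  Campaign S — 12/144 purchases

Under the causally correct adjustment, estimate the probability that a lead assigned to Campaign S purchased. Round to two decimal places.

0.33

Campaign E is higher inside every engagement tier stratum but Campaign S is higher in aggregate. Whether to stratify depends on how engagement tier relates to the campaign.
Engagement tier here is a post-treatment variable shaped by the campaign; conditioning on it would introduce bias rather than remove it. The overall comparison is the causal one.
So P(outcome | do(Campaign S)) is just the pooled rate for Campaign S: 232/700 = 0.331.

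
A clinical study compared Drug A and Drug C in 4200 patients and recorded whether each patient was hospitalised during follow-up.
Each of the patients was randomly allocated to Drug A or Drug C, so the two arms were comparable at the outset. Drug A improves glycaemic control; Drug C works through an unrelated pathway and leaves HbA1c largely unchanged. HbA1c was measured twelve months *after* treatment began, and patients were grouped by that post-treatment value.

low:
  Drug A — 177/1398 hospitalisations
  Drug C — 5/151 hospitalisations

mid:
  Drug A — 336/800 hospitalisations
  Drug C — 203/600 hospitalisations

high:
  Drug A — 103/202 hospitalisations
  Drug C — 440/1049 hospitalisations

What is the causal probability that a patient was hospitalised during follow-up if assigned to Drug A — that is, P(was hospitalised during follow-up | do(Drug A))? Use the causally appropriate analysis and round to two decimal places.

Within every HbA1c level Drug C has the lower rate, yet pooled Drug A does — Simpson's reversal.
HbA1c is downstream of the drug. One should not condition on a consequence of treatment, so the overall rates are the right comparison.
So P(outcome | do(Drug A)) is just the pooled rate for Drug A: 616/2400 = 0.257.

0.26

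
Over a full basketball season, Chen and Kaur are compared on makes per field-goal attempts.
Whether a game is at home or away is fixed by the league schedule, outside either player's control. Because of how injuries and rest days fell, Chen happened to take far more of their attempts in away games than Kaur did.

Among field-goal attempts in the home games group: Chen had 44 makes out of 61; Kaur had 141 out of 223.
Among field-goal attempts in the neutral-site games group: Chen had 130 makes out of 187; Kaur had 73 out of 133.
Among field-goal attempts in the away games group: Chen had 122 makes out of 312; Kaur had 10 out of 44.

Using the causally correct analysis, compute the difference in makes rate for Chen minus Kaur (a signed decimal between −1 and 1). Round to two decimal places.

+0.14

Within every game venue level Chen has the higher rate, yet pooled Kaur does — Simpson's reversal.
Nothing the player does changes game venue; the imbalance is an allocation artefact. With game venue also predicting the outcome, the pooled figure is confounded, and the within-stratum comparison is the causal one.
Adjusting over the population distribution of game venue: 0.296·(0.721−0.632) + 0.333·(0.695−0.549) + 0.371·(0.391−0.227) = +0.136.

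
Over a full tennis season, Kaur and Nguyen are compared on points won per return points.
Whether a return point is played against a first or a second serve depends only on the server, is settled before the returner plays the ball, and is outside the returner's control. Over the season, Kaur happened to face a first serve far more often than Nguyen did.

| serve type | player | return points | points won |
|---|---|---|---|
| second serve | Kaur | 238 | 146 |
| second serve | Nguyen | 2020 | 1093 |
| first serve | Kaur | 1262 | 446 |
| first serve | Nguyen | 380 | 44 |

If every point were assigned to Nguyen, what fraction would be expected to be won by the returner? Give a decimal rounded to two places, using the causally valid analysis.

0.36

Here serve type is a common cause — it drives both which player a case falls under and the outcome. The crude comparison mixes populations; the stratum-specific rates are the causally relevant ones.
Standardising Nguyen to the population serve type mix: 0.579·1093/2020 + 0.421·44/380 = 0.362.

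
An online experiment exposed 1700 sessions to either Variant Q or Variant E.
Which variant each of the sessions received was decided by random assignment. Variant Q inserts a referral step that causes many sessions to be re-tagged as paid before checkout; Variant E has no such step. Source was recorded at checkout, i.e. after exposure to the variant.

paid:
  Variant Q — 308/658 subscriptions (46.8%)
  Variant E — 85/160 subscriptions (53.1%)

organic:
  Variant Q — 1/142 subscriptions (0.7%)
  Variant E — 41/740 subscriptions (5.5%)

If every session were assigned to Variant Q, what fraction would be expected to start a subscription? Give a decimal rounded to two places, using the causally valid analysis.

0.39

Stratifying would compare variants among sessions the variants themselves sorted into traffic source groups — a form of selection on an intermediate. The unconditioned pooled rates give the total causal effect.
So P(outcome | do(Variant Q)) is just the pooled rate for Variant Q: 309/800 = 0.386.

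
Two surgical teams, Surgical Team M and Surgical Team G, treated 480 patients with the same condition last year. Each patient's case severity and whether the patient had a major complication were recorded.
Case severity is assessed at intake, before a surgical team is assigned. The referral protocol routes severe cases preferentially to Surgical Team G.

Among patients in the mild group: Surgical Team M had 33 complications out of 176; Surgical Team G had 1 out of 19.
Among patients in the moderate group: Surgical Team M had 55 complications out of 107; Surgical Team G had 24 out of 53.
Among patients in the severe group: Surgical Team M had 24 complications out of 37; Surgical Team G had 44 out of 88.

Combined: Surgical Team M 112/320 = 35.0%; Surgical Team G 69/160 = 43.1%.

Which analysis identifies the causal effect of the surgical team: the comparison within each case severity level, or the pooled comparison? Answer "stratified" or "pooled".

The case severity-specific comparison favours Surgical Team G throughout, but the pooled figures favour Surgical Team M. The question is whether to condition on case severity.
Case severity differs across surgical teams for reasons unrelated to any effect of the surgical team itself, and it separately predicts the outcome — a classic confounder. We must compare within case severity levels.
Within each level — mild: 18.8% vs 5.3%; moderate: 51.4% vs 45.3%; severe: 64.9% vs 50.0% — Surgical Team G is lower every time.

stratified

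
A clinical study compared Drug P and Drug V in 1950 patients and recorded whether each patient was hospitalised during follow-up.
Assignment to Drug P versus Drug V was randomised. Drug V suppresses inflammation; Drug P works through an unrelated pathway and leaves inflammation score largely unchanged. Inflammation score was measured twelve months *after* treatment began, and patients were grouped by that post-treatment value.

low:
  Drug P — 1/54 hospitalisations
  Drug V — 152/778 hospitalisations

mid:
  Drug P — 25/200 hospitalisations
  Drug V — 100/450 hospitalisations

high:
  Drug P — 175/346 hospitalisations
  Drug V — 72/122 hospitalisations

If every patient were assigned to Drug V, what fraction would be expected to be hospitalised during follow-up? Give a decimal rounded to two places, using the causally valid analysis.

0.24

Stratifying would compare drugs among patients the drugs themselves sorted into inflammation score groups — a form of selection on an intermediate. The unconditioned pooled rates give the total causal effect.
So P(outcome | do(Drug V)) is just the pooled rate for Drug V: 324/1350 = 0.240.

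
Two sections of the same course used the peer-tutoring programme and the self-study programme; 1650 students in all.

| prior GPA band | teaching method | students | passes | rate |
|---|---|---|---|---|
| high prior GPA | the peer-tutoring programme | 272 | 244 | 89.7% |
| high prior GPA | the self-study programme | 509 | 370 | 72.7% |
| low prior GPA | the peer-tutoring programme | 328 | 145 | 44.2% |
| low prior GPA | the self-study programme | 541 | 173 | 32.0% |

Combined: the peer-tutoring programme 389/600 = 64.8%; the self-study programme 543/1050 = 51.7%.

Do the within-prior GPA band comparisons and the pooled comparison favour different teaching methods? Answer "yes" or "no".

no

Within each prior GPA band level (high prior GPA 89.7% vs 72.7%; low prior GPA 44.2% vs 32.0%), the peer-tutoring programme has the higher rate every time. Pooled: 64.8% vs 51.7% — the peer-tutoring programme has the higher rate overall. They agree.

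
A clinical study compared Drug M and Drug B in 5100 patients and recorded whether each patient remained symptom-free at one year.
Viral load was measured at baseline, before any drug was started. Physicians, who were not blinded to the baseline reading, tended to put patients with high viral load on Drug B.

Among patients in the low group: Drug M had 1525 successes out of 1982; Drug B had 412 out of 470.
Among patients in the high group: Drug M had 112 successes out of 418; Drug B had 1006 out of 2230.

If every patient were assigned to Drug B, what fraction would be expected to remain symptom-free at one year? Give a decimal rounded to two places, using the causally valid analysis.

0.66

The stratified and pooled comparisons disagree (Drug B wins within each viral load; Drug M wins overall), so the answer turns on the causal role of viral load.
Here viral load is a common cause — it drives both which drug a case falls under and the outcome. The crude comparison mixes populations; the stratum-specific rates are the causally relevant ones.
Standardising Drug B to the population viral load mix: 0.481·412/470 + 0.519·1006/2230 = 0.656.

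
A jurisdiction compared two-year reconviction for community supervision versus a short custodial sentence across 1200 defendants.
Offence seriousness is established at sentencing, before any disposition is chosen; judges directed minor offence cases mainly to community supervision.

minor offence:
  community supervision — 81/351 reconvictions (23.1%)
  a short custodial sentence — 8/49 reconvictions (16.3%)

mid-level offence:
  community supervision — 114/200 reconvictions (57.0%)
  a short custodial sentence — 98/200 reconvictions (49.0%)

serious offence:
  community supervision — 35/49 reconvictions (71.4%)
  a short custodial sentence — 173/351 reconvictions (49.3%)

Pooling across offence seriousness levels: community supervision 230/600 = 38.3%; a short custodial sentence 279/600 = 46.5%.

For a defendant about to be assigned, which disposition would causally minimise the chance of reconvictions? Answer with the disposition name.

a short custodial sentence

The imbalance in offence seriousness arose from how defendants were allocated, not from anything the disposition did; and offence seriousness independently affects the outcome. The pooled gap is confounded — condition on offence seriousness.
Within each level — minor offence: 23.1% vs 16.3%; mid-level offence: 57.0% vs 49.0%; serious offence: 71.4% vs 49.3% — a short custodial sentence is lower every time.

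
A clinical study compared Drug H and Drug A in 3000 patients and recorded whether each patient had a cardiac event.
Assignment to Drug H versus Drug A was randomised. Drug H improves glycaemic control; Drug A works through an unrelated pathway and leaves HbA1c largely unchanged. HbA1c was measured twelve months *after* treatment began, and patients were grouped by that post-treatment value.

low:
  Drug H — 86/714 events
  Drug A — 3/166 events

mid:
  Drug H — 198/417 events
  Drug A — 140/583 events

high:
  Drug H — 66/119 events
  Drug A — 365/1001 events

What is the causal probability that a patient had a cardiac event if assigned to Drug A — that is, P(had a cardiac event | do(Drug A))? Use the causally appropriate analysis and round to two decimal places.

0.29

Stratifying would compare drugs among patients the drugs themselves sorted into HbA1c groups — a form of selection on an intermediate. The unconditioned pooled rates give the total causal effect.
So P(outcome | do(Drug A)) is just the pooled rate for Drug A: 508/1750 = 0.290.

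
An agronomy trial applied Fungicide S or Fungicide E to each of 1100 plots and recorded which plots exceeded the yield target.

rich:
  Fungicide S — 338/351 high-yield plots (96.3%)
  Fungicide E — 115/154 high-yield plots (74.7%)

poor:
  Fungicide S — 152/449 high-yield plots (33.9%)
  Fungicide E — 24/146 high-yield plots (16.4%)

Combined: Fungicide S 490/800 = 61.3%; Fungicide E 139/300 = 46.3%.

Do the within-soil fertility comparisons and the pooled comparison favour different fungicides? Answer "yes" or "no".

Within each soil fertility level (rich 96.3% vs 74.7%; poor 33.9% vs 16.4%), Fungicide S has the higher rate every time. Pooled: 61.3% vs 46.3% — Fungicide S has the higher rate overall. They agree.

no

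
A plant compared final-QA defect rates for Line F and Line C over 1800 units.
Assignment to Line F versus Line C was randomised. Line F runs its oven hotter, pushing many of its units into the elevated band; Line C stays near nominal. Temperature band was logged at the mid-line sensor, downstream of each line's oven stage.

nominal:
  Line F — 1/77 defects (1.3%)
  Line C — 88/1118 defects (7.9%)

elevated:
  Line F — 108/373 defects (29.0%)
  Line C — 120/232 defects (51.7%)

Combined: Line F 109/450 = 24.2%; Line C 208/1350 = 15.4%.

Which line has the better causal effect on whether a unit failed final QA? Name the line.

In-process temperature band here is a post-treatment variable shaped by the line; conditioning on it would introduce bias rather than remove it. The overall comparison is the causal one.
Pooled: Line F 24.2% vs Line C 15.4%; Line C is lower overall.

Line C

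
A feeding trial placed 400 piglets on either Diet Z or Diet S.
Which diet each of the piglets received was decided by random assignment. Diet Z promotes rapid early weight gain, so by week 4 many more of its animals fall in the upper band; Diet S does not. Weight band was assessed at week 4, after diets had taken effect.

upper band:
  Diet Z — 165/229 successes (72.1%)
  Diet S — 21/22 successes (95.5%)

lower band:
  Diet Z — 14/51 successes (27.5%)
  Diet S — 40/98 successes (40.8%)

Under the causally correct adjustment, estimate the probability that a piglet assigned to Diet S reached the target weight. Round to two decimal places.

0.51

The stratified and pooled comparisons disagree (Diet S wins within each week-4 weight band; Diet Z wins overall), so the answer turns on the causal role of week-4 weight band.
Week-4 weight band is recorded after the diet and is itself shifted by it — it sits on the causal path from diet to outcome. Conditioning on a mediator would strip out part of the effect we want; the pooled comparison gives the total causal effect.
So P(outcome | do(Diet S)) is just the pooled rate for Diet S: 61/120 = 0.508.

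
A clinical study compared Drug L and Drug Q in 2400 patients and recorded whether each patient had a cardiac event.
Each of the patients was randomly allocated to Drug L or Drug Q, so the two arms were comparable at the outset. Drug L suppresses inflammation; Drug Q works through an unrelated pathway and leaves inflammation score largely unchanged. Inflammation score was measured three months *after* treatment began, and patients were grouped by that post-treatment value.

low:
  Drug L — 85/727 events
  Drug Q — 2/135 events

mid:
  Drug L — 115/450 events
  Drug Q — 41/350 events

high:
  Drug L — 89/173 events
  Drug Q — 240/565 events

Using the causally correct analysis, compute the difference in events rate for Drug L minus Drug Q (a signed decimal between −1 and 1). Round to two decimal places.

-0.06

Inflammation score lies on the pathway drug → inflammation score → outcome, so adjusting for it blocks the indirect effect. For the total causal effect of drug, use the unadjusted pooled rates.
The causal difference is the pooled difference: 0.214 − 0.270 = -0.055.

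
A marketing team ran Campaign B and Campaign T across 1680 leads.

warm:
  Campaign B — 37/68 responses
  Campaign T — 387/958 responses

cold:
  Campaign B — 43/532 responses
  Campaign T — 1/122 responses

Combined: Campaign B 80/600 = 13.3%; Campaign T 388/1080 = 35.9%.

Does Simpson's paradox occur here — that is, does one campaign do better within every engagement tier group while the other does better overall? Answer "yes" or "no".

Within each engagement tier level (warm 54.4% vs 40.4%; cold 8.1% vs 0.8%), Campaign B has the higher rate every time. Pooled: 13.3% vs 35.9% — Campaign T has the higher rate overall. The two comparisons disagree.

yes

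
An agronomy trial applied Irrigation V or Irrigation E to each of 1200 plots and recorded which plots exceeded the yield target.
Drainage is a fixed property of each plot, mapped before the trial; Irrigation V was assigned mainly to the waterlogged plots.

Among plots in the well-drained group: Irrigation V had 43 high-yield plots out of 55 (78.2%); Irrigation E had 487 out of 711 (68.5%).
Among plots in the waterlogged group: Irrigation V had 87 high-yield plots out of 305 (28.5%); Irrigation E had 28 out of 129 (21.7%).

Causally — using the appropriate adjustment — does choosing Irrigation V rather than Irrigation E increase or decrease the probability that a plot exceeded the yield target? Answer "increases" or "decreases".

The field drainage-specific comparison favours Irrigation V throughout, but the pooled figures favour Irrigation E. The question is whether to condition on field drainage.
Nothing the irrigation does changes field drainage; the imbalance is an allocation artefact. With field drainage also predicting the outcome, the pooled figure is confounded, and the within-stratum comparison is the causal one.
Within each level — well-drained: 78.2% vs 68.5%; waterlogged: 28.5% vs 21.7% — Irrigation V is higher every time.

increases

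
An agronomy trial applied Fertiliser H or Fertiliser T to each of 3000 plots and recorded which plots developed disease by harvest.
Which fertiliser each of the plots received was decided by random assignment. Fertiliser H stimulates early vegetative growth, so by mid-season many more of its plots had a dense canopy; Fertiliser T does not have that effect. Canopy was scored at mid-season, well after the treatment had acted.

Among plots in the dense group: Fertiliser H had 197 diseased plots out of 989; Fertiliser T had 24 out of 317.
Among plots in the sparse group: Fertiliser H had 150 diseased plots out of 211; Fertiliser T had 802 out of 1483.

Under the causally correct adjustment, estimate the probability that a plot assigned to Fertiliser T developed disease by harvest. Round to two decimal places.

The stratified and pooled comparisons disagree (Fertiliser T wins within each mid-season canopy; Fertiliser H wins overall), so the answer turns on the causal role of mid-season canopy.
Because the fertiliser influences mid-season canopy, mid-season canopy is a post-treatment mediator, not a confounder. Stratifying on it would bias the estimate; the causal effect is the crude pooled difference.
So P(outcome | do(Fertiliser T)) is just the pooled rate for Fertiliser T: 826/1800 = 0.459.

0.46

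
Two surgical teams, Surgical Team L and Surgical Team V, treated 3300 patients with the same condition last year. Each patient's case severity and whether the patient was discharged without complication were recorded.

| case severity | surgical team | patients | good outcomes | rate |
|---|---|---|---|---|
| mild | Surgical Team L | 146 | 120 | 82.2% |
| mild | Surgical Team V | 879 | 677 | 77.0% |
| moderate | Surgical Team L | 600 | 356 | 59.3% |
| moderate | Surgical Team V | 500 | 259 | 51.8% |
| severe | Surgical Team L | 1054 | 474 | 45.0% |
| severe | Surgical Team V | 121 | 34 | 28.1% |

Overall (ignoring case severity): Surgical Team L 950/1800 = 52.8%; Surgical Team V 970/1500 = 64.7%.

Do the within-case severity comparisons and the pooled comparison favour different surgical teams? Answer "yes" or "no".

Within each case severity level (mild 82.2% vs 77.0%; moderate 59.3% vs 51.8%; severe 45.0% vs 28.1%), Surgical Team L has the higher rate every time. Pooled: 52.8% vs 64.7% — Surgical Team V has the higher rate overall. The two comparisons disagree.

yes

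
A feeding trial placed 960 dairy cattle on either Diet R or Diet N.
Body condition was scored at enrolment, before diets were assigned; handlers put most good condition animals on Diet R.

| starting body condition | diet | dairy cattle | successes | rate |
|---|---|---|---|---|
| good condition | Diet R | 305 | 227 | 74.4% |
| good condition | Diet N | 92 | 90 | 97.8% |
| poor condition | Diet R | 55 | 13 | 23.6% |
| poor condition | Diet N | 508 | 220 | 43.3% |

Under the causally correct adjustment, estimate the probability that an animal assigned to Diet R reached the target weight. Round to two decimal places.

0.45

Starting body condition is set before the diet has any effect — it is not caused by the diet — and it independently drives the outcome. That makes it a confounder, so the causal comparison is within starting body condition levels.
Standardising Diet R to the population starting body condition mix: 0.414·227/305 + 0.586·13/55 = 0.446.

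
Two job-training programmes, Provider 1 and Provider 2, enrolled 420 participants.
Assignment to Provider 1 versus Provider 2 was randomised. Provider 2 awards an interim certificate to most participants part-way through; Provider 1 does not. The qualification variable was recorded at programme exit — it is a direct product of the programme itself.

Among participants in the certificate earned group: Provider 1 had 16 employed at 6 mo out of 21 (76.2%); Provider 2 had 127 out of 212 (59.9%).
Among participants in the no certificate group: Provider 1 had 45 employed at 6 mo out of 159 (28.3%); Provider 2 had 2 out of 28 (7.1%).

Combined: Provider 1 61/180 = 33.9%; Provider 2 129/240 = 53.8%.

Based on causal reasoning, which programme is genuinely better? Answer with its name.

Because the programme influences qualification attained during the programme, qualification attained during the programme is a post-treatment mediator, not a confounder. Stratifying on it would bias the estimate; the causal effect is the crude pooled difference.
Pooled: Provider 1 33.9% vs Provider 2 53.8%; Provider 2 is higher overall.

Provider 2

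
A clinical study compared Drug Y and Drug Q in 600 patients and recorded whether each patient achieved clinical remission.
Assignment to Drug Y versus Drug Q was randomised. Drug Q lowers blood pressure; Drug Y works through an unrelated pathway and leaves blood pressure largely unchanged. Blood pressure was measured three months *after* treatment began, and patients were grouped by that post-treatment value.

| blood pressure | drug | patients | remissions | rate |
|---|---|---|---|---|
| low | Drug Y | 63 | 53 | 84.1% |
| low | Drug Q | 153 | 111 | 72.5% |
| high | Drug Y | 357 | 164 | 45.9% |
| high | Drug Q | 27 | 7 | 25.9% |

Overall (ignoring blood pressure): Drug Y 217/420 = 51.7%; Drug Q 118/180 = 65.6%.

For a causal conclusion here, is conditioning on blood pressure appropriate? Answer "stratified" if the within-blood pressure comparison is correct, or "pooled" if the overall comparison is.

Blood pressure here is a post-treatment variable shaped by the drug; conditioning on it would introduce bias rather than remove it. The overall comparison is the causal one.
Pooled: Drug Y 51.7% vs Drug Q 65.6%; Drug Q is higher overall.

pooled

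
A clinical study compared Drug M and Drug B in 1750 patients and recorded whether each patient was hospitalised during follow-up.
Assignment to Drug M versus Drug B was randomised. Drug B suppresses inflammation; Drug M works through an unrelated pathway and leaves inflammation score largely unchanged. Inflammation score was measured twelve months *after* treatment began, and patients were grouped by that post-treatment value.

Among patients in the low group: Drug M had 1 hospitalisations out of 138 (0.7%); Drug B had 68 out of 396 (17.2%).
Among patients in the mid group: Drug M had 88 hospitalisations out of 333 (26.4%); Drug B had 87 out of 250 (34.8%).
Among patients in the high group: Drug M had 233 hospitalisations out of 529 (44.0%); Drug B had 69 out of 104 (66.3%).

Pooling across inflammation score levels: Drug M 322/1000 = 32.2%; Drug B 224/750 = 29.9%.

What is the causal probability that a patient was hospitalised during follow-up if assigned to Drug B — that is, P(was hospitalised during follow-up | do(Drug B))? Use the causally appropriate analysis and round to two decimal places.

Inflammation score is recorded after the drug and is itself shifted by it — it sits on the causal path from drug to outcome. Conditioning on a mediator would strip out part of the effect we want; the pooled comparison gives the total causal effect.
So P(outcome | do(Drug B)) is just the pooled rate for Drug B: 224/750 = 0.299.

0.30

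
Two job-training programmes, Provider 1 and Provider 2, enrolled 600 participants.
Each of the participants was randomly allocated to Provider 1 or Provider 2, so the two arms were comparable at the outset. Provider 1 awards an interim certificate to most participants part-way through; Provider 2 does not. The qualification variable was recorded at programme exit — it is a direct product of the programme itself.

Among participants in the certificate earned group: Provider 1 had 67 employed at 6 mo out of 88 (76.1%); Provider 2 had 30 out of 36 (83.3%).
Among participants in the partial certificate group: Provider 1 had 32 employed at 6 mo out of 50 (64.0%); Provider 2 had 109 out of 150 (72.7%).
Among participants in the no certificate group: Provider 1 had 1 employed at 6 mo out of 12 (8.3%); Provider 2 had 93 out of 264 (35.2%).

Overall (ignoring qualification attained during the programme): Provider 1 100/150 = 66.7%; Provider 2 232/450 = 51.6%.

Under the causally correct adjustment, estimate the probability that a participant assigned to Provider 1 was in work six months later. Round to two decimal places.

Qualification attained during the programme lies on the pathway programme → qualification attained during the programme → outcome, so adjusting for it blocks the indirect effect. For the total causal effect of programme, use the unadjusted pooled rates.
So P(outcome | do(Provider 1)) is just the pooled rate for Provider 1: 100/150 = 0.667.

0.67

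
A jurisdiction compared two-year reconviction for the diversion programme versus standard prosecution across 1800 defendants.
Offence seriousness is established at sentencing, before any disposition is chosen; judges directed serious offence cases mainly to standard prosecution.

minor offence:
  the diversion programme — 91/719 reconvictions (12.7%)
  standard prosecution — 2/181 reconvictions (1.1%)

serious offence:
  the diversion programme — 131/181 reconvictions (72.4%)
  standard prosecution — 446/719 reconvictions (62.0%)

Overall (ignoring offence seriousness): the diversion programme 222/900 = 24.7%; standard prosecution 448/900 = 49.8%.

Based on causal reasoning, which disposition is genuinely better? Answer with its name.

standard prosecution

The stratified and pooled comparisons disagree (standard prosecution wins within each offence seriousness; the diversion programme wins overall), so the answer turns on the causal role of offence seriousness.
The imbalance in offence seriousness arose from how defendants were allocated, not from anything the disposition did; and offence seriousness independently affects the outcome. The pooled gap is confounded — condition on offence seriousness.
Within each level — minor offence: 12.7% vs 1.1%; serious offence: 72.4% vs 62.0% — standard prosecution is lower every time.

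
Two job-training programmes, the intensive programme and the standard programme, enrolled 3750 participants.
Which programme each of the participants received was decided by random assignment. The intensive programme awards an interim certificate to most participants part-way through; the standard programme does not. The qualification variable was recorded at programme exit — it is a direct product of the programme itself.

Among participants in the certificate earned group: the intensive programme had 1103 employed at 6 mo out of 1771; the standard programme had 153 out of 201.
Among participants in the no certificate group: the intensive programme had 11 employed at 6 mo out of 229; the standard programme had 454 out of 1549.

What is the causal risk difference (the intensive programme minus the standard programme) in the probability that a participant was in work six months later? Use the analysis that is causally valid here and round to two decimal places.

Qualification attained during the programme lies on the pathway programme → qualification attained during the programme → outcome, so adjusting for it blocks the indirect effect. For the total causal effect of programme, use the unadjusted pooled rates.
The causal difference is the pooled difference: 0.557 − 0.347 = +0.210.

+0.21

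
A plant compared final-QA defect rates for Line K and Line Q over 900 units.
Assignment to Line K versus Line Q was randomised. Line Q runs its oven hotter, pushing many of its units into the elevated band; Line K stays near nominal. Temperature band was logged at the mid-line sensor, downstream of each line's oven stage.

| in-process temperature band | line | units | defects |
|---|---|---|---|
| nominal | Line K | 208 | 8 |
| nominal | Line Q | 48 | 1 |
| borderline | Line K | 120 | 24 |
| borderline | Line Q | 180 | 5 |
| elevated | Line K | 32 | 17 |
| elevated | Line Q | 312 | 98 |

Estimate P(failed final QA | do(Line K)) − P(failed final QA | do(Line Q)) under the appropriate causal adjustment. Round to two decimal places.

-0.06

In-process temperature band lies on the pathway line → in-process temperature band → outcome, so adjusting for it blocks the indirect effect. For the total causal effect of line, use the unadjusted pooled rates.
The causal difference is the pooled difference: 0.136 − 0.193 = -0.056.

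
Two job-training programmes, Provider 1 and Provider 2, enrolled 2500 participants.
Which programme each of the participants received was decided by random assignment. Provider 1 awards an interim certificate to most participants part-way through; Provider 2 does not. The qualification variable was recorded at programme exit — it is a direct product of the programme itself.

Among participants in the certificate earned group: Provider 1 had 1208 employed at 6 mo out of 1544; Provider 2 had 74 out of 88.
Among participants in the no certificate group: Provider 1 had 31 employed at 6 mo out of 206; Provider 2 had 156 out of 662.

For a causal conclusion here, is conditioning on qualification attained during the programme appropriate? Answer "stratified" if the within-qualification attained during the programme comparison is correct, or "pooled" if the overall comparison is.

Provider 2 is higher inside every qualification attained during the programme stratum but Provider 1 is higher in aggregate. Whether to stratify depends on how qualification attained during the programme relates to the programme.
Stratifying would compare programmes among participants the programmes themselves sorted into qualification attained during the programme groups — a form of selection on an intermediate. The unconditioned pooled rates give the total causal effect.
Pooled: Provider 1 70.8% vs Provider 2 30.7%; Provider 1 is higher overall.

pooled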